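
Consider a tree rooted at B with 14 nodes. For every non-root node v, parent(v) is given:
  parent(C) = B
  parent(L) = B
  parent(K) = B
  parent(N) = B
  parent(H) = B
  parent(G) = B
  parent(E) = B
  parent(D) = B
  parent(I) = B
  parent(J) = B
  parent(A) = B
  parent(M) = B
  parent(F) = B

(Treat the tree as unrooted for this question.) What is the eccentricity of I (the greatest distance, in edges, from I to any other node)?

2

The node farthest from I is L (A, E, G, H, M, C, J, F, N, D, K also at distance 2), via I-B-L — 2 edges.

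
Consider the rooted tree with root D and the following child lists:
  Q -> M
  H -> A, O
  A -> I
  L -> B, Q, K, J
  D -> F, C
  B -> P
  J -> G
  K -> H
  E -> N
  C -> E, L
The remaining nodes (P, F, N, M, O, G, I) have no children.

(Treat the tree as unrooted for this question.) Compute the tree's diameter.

Starting from N, a farthest node is I at distance 7.
One longest path: N – E – C – L – K – H – A – I.
So the diameter is 7.

7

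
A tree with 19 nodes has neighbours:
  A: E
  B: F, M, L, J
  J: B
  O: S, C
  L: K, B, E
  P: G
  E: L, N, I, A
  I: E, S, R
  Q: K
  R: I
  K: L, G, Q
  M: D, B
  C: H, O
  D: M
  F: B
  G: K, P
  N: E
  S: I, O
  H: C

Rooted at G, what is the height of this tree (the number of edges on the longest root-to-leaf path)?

The longest root-to-leaf path is G–K–L–E–I–S–O–C–H (8 edges).

8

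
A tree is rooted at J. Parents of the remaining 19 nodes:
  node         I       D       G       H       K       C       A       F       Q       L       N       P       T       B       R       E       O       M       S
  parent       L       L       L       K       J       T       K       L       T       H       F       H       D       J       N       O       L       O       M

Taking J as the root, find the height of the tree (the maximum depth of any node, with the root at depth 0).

6

The longest root-to-leaf path is J-K-H-L-O-M-S (6 edges).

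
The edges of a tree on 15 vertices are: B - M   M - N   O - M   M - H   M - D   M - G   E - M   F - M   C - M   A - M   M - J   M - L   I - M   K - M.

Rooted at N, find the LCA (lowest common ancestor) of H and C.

M

Path H→root: H M N; path C→root: C M N.
First common node: M.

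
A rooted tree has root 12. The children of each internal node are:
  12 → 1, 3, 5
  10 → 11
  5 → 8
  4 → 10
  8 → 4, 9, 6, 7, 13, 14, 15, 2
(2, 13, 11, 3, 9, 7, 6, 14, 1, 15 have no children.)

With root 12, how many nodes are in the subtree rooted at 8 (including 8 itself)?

11

The subtree rooted at 8 contains: 8, 7, 13, 15, 9, 4, 6, 2, 14, 10, 11 — 11 nodes.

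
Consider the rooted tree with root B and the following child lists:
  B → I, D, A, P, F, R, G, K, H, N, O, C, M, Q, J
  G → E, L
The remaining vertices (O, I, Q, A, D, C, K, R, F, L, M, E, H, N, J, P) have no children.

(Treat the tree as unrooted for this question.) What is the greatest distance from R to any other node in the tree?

3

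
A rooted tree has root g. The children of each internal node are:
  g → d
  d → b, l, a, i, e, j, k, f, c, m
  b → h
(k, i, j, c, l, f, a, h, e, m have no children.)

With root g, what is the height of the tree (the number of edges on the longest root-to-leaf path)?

3

The longest root-to-leaf path is g–d–b–h (3 edges).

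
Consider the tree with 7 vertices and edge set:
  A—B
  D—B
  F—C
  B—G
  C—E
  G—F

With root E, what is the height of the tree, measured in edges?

5

D sits deepest: E-C-F-G-B-D — 5 edges from the root.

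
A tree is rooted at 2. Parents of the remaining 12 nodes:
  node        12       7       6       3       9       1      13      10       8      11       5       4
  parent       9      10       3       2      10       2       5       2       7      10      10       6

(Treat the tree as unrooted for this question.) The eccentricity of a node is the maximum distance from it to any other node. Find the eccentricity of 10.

4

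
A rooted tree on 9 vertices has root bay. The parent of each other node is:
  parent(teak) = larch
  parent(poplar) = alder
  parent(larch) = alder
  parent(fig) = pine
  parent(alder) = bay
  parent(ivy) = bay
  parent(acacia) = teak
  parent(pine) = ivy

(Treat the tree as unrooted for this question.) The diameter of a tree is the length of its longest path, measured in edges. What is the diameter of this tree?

A longest path is acacia–teak–larch–alder–bay–ivy–pine–fig, with 7 edges.

7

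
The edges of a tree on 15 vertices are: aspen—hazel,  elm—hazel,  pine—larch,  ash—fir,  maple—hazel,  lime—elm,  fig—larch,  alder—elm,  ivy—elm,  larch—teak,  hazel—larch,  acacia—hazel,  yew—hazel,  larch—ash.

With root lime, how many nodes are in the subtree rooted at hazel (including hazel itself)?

hazel's subtree: {hazel, aspen, larch, yew, acacia, maple, pine, ash, teak, fig, fir}, size 11.

11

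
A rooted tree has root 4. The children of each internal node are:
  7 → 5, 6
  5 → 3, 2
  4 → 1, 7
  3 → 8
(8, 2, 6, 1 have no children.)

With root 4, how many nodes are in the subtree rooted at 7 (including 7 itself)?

7's subtree: {7, 5, 6, 2, 3, 8}, size 6.

6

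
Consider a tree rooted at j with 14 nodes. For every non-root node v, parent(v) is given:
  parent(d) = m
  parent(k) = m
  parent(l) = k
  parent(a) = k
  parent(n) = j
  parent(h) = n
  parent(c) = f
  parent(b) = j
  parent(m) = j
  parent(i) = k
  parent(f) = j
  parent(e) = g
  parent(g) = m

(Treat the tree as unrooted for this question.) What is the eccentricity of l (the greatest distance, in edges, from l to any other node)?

5

The node farthest from l is h (c also at distance 5), via l – k – m – j – n – h — 5 edges.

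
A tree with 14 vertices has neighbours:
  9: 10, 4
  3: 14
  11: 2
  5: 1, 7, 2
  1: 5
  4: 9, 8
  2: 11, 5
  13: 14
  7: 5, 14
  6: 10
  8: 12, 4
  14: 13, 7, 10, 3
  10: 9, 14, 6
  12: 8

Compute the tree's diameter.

9

A longest path is 12 – 8 – 4 – 9 – 10 – 14 – 7 – 5 – 2 – 11, with 9 edges.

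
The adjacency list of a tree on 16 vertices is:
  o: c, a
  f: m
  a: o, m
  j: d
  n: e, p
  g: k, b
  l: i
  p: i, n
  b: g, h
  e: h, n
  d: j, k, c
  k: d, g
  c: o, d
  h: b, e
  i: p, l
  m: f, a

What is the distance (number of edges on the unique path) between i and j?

i–p–n–e–h–b–g–k–d–j: 9 edges.

9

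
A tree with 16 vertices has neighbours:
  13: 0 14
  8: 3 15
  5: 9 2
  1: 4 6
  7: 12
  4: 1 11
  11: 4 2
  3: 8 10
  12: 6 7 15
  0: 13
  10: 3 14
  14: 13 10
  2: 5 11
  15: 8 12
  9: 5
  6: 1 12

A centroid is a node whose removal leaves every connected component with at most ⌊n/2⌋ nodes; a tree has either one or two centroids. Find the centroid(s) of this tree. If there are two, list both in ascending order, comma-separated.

Removing 12 splits the tree into components of sizes 7, 7, 1; the largest is 7 ≤ ⌊16/2⌋ = 8.
No neighbour of 12 does as well, so 12 is the unique centroid.

12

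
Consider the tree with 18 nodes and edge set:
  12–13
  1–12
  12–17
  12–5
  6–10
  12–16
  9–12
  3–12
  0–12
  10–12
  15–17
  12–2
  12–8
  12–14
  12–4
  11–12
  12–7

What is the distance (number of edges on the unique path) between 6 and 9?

3

Walking from 6: 6–10–12–9. Length 3.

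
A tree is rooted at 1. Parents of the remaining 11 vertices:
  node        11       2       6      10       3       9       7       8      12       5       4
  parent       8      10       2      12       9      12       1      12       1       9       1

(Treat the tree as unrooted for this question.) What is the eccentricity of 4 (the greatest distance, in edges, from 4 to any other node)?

The node farthest from 4 is 6, via 4 – 1 – 12 – 10 – 2 – 6 — 5 edges.

5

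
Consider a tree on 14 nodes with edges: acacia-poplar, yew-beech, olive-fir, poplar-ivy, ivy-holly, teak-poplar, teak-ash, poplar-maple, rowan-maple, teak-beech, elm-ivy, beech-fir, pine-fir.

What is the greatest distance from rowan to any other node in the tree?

6

Distances from rowan peak at 6, attained at pine (olive also at distance 6).
rowan–maple–poplar–teak–beech–fir–pine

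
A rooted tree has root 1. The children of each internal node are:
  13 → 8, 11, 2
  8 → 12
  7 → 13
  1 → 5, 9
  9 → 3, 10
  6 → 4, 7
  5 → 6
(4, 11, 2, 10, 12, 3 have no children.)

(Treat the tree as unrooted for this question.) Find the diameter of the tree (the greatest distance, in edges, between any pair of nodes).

A longest path is 10 - 9 - 1 - 5 - 6 - 7 - 13 - 8 - 12, with 8 edges.

8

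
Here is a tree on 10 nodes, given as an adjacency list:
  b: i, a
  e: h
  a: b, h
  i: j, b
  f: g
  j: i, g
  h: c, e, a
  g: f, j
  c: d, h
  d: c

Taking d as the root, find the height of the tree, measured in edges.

A deepest node is f, reached by d – c – h – a – b – i – j – g – f.
That path has 8 edges, so the height is 8.

8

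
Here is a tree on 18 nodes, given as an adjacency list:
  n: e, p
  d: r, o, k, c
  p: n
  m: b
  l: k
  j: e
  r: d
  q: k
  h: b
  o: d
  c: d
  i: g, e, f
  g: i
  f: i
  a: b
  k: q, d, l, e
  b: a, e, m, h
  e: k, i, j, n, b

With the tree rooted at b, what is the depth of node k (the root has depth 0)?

b–e–k — 2 edges.

2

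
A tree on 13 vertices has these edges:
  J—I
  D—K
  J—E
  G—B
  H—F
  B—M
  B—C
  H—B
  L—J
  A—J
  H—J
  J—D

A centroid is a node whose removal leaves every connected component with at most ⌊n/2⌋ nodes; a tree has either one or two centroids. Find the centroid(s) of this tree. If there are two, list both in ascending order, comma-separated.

J

If J is removed the pieces have sizes 6, 2, 1, 1, 1, 1, all ≤ ⌊13/2⌋ = 6.
Every other node leaves some component of size > 6, so the centroid is unique.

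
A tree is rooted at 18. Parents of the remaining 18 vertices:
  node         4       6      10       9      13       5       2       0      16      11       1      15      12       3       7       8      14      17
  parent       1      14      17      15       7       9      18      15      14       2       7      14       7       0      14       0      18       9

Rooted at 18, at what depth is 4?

18–14–7–1–4 — 4 edges.

4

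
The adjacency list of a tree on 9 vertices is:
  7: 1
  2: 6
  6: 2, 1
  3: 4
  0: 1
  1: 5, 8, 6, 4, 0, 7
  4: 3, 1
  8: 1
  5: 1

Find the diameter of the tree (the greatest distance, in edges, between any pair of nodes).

4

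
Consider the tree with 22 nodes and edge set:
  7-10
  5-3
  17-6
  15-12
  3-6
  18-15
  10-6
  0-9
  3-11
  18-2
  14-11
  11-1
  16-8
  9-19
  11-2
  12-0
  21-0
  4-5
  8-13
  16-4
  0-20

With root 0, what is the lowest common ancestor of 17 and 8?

17's ancestor chain is 17, 6, 3, 11, 2, 18, 15, 12, 0 and 8's is 8, 16, 4, 5, 3, 11, 2, 18, 15, 12, 0; they first meet at 3.

3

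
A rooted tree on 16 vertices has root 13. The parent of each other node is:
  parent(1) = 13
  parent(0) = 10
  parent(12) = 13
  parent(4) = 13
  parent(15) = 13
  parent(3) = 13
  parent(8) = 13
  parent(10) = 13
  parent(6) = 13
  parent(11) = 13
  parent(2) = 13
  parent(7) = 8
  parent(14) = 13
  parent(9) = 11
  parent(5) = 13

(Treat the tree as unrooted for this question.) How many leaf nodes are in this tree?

12

The leaves are 0, 1, 2, 3, 4, 5, 6, 7, 9, 12, 14, 15.
That is 12 leaves.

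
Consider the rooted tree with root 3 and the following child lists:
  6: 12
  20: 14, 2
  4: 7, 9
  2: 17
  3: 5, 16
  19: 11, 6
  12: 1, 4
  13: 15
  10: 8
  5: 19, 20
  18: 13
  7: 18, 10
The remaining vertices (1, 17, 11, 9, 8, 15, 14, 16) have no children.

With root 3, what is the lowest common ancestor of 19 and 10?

Ancestors of 19 (toward the root): 19, 5, 3.
Ancestors of 10: 10, 7, 4, 12, 6, 19, 5, 3.
The deepest node appearing in both lists is 19.

19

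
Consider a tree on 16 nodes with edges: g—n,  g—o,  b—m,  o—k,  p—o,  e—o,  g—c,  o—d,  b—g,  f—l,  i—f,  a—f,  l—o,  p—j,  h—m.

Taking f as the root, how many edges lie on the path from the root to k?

3

Climbing from k to the root: k – o – l – f. That's 3 steps.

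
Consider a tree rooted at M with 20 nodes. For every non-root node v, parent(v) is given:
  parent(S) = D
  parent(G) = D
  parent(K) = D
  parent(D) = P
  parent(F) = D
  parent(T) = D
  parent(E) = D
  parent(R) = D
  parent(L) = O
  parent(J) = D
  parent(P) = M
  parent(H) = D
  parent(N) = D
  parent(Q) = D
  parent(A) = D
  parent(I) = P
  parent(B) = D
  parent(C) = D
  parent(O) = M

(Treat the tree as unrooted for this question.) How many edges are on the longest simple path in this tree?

5

A longest path is L – O – M – P – D – E, with 5 edges.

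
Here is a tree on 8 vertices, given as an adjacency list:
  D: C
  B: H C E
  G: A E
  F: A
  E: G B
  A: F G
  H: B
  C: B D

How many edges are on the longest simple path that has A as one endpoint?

5

The node farthest from A is D, via A – G – E – B – C – D — 5 edges.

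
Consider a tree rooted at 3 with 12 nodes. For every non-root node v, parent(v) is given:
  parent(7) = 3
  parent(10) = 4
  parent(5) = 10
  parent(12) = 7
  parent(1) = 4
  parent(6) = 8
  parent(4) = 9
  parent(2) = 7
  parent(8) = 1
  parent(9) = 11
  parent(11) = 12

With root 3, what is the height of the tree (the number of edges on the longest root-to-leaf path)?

8

A deepest node is 6, reached by 3 → 7 → 12 → 11 → 9 → 4 → 1 → 8 → 6.
That path has 8 edges, so the height is 8.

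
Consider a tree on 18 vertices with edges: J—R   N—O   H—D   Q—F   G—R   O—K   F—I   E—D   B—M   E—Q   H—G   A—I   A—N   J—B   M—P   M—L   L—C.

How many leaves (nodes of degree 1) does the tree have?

3

Exactly 3 nodes have a single neighbour: C, K, P.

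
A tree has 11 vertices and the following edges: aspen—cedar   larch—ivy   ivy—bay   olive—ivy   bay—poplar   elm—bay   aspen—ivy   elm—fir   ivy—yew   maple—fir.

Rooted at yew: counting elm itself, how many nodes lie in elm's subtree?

The subtree rooted at elm contains: elm, fir, maple — 3 nodes.

3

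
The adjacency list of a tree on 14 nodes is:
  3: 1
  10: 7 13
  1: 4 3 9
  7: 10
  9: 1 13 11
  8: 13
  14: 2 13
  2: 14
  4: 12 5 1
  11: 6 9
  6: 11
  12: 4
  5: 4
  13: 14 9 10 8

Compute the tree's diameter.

A longest path is 7-10-13-9-1-4-5, with 6 edges.

6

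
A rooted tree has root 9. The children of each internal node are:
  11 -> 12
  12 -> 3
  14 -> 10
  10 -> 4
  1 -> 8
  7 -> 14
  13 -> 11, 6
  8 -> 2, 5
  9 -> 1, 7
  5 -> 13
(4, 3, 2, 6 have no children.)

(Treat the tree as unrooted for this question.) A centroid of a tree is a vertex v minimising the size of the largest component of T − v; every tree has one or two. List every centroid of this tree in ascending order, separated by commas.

8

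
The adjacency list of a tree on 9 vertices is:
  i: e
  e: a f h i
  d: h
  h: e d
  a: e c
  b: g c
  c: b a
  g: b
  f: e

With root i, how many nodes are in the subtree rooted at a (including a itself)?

4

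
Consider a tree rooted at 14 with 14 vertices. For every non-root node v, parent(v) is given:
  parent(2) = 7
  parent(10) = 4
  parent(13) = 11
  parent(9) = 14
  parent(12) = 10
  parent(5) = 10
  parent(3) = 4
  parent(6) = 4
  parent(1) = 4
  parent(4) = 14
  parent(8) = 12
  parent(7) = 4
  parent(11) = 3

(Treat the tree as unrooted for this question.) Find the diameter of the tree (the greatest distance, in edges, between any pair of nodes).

BFS from 8 reaches 13 last, at distance 6; BFS from 13 confirms no node is farther.
Path: 8 – 12 – 10 – 4 – 3 – 11 – 13.

6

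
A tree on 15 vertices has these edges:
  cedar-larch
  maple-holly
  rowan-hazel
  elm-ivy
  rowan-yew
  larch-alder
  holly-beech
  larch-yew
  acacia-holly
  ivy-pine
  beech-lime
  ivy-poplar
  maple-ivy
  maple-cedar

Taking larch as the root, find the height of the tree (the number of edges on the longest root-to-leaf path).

5

A deepest node is lime, reached by larch – cedar – maple – holly – beech – lime.
That path has 5 edges, so the height is 5.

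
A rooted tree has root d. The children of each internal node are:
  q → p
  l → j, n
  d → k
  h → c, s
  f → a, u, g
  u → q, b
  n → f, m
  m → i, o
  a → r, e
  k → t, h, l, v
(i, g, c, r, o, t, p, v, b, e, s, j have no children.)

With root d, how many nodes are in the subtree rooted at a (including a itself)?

The subtree rooted at a contains: a, r, e — 3 nodes.

3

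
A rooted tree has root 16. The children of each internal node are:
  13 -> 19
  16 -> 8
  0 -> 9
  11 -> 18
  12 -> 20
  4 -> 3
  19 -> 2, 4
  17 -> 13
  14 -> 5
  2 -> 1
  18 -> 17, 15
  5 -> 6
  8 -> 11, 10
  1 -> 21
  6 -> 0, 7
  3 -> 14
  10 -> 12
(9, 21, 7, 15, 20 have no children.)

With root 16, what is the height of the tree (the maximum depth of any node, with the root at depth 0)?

13

The longest root-to-leaf path is 16-8-11-18-17-13-19-4-3-14-5-6-0-9 (13 edges).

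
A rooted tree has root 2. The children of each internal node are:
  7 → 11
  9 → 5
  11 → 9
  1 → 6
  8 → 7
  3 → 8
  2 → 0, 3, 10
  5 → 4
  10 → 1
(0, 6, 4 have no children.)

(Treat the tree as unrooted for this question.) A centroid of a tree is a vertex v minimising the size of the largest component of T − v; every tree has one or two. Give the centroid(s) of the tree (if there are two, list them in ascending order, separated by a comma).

3, 8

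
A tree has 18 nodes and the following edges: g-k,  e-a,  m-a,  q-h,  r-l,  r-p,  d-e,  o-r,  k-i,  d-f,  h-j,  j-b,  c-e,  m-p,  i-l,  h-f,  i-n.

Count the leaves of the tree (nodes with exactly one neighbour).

Degree-1 nodes: b, c, g, n, o, q — 6 of them.

6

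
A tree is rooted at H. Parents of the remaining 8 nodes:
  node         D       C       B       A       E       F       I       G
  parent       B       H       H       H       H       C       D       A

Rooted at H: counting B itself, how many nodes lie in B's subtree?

3

Descendants of B (including itself): B, D, I. That's 3.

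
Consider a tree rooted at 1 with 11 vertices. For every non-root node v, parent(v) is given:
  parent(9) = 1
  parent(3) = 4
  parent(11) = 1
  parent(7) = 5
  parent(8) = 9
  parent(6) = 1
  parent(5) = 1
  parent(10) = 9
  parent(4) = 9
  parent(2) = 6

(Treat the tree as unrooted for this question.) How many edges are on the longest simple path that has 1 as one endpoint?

3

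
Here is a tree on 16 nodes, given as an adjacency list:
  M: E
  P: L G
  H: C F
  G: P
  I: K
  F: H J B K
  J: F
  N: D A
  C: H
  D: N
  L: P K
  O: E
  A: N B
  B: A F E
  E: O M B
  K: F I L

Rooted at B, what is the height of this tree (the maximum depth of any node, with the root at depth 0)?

5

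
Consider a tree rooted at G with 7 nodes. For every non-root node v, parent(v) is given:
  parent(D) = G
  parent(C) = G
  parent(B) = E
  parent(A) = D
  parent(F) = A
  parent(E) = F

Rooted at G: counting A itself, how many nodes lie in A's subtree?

The subtree rooted at A contains: A, F, E, B — 4 nodes.

4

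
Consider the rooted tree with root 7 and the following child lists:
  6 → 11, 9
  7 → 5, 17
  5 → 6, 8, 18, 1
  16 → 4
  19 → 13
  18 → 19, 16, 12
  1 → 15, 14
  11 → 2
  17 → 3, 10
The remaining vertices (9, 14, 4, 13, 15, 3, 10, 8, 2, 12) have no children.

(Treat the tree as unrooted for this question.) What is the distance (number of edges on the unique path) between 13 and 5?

3

Walking from 13: 13 - 19 - 18 - 5. Length 3.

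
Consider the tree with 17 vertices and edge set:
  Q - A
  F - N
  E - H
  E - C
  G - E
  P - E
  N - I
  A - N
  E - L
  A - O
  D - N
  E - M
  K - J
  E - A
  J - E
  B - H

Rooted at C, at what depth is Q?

3

C–E–A–Q — 3 edges.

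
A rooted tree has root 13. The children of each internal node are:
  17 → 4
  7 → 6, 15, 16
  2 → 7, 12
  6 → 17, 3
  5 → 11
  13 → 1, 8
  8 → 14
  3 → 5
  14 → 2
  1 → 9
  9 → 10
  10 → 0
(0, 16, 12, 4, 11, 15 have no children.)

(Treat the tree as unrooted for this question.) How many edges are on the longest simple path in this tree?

Starting from 0, a farthest node is 11 at distance 12.
One longest path: 0-10-9-1-13-8-14-2-7-6-3-5-11.
So the diameter is 12.

12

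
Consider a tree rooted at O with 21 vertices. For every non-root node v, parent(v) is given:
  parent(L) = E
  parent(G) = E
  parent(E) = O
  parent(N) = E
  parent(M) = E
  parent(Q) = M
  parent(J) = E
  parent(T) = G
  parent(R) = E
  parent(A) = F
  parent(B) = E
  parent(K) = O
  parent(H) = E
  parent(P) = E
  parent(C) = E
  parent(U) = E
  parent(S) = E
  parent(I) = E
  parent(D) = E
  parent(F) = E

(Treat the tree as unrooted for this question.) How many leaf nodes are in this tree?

Exactly 16 nodes have a single neighbour: A, B, C, D, H, I, J, K, L, N, P, Q, R, S, T, U.

16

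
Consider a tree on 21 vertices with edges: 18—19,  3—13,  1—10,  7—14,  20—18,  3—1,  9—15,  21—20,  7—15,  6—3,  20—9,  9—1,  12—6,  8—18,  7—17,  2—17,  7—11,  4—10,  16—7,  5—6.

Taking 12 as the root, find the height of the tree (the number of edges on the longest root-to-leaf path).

8

2 sits deepest: 12 – 6 – 3 – 1 – 9 – 15 – 7 – 17 – 2 — 8 edges from the root.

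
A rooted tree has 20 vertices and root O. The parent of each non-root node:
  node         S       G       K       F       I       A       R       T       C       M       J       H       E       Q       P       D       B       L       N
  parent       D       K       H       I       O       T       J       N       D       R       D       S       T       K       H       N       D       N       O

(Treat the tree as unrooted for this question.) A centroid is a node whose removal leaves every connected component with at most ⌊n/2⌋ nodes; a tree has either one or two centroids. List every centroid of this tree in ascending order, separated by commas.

Delete D: the remaining components have sizes 8, 6, 3, 1, 1. Max 8 ≤ 10, so D is a centroid.
No neighbour of D does as well, so D is the unique centroid.

D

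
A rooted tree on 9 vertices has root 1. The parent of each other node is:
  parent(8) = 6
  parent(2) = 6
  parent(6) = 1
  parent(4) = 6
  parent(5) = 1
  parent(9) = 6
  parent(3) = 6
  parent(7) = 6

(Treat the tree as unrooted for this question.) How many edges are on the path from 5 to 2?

The path is 5 – 1 – 6 – 2, which has 3 edges.

3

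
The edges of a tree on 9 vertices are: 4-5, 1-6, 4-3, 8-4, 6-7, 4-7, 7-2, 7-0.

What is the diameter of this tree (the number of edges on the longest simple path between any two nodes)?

4

BFS from 8 reaches 1 last, at distance 4; BFS from 1 confirms no node is farther.
Path: 8 – 4 – 7 – 6 – 1.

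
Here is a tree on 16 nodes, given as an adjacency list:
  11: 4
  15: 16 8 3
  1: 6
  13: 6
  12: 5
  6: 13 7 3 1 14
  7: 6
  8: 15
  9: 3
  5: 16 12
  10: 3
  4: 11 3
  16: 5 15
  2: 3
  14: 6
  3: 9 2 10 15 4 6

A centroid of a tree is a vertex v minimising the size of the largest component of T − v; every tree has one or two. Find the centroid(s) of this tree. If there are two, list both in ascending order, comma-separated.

Removing 3 splits the tree into components of sizes 5, 5, 2, 1, 1, 1; the largest is 5 ≤ ⌊16/2⌋ = 8.
Every other node leaves some component of size > 8, so the centroid is unique.

3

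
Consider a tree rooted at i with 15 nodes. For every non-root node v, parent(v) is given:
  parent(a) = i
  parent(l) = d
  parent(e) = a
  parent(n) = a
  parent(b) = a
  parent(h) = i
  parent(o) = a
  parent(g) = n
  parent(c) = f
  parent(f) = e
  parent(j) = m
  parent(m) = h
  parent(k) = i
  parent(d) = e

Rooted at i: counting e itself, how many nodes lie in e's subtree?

The subtree rooted at e contains: e, d, f, l, c — 5 nodes.

5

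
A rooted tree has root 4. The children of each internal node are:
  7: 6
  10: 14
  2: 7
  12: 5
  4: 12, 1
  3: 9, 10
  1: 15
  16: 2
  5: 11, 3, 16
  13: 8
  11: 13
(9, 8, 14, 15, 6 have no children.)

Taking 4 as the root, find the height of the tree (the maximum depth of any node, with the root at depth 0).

The longest root-to-leaf path is 4-12-5-16-2-7-6 (6 edges).

6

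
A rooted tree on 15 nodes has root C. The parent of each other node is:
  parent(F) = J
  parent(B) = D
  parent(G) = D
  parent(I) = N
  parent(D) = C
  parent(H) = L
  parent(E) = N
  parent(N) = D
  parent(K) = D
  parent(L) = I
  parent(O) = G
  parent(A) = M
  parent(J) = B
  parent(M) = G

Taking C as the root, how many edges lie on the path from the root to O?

3

Path from C to O: C–D–G–O, which has 3 edges.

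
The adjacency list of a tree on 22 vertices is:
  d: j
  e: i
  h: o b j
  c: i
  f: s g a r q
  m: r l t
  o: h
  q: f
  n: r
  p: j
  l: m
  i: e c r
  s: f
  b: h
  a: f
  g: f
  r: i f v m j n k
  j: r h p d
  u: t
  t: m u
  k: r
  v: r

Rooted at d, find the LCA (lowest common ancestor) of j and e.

Ancestors of j (toward the root): j, d.
Ancestors of e: e, i, r, j, d.
The deepest node appearing in both lists is j.

j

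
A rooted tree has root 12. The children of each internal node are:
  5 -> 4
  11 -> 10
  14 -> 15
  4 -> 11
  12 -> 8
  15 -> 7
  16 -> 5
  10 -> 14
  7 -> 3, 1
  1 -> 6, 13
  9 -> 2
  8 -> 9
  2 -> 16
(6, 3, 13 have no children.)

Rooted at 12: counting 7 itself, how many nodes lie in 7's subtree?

The subtree rooted at 7 contains: 7, 3, 1, 13, 6 — 5 nodes.

5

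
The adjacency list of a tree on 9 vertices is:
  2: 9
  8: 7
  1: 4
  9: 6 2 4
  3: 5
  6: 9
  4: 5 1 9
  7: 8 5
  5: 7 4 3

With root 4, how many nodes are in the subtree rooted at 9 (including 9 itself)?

3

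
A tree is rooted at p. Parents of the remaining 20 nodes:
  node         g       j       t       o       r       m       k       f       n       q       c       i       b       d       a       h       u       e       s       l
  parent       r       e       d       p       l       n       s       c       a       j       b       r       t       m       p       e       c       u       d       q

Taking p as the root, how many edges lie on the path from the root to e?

Climbing from e to the root: e–u–c–b–t–d–m–n–a–p. That's 9 steps.

9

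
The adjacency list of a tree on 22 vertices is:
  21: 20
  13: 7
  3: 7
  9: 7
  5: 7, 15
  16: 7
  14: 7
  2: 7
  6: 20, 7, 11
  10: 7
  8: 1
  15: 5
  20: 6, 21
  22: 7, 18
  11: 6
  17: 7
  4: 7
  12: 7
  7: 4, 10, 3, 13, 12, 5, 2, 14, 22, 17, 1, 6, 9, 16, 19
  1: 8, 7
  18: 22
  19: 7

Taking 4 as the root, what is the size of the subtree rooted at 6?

The subtree rooted at 6 contains: 6, 11, 20, 21 — 4 nodes.

4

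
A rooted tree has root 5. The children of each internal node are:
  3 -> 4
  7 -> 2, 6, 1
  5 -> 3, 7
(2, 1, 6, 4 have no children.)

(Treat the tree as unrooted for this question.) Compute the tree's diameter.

Starting from 1, a farthest node is 4 at distance 4.
One longest path: 1 - 7 - 5 - 3 - 4.
So the diameter is 4.

4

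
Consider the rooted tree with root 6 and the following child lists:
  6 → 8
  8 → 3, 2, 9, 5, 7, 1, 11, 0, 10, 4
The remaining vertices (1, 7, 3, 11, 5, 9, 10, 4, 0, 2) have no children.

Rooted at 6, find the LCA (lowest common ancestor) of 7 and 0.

Ancestors of 7 (toward the root): 7, 8, 6.
Ancestors of 0: 0, 8, 6.
The deepest node appearing in both lists is 8.

8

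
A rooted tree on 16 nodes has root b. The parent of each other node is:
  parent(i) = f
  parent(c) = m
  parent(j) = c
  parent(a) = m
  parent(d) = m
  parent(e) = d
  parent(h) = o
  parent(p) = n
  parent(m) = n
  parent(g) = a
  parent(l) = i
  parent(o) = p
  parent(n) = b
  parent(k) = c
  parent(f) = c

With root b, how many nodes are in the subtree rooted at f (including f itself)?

The subtree rooted at f contains: f, i, l — 3 nodes.

3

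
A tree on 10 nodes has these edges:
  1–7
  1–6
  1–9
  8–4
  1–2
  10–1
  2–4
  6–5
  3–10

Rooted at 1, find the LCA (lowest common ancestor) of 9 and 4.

1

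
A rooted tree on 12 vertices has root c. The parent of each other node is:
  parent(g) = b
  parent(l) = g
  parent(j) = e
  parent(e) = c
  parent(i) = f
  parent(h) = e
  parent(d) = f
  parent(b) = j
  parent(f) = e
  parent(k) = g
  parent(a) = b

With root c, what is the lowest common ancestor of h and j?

e

Path h→root: h e c; path j→root: j e c.
First common node: e.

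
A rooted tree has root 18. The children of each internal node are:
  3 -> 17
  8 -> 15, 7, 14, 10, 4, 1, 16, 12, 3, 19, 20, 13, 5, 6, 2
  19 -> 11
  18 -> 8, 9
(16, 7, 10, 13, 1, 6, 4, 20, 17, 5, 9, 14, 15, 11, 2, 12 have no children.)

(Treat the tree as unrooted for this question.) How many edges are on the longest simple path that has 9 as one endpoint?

The node farthest from 9 is 11 (17 also at distance 4), via 9-18-8-19-11 — 4 edges.

4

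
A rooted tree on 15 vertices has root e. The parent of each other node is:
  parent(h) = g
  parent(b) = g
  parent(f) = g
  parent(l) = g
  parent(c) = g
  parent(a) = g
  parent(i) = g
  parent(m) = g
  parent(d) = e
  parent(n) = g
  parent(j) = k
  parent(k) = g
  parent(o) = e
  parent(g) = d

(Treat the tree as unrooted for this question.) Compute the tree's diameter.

5

A longest path is o – e – d – g – k – j, with 5 edges.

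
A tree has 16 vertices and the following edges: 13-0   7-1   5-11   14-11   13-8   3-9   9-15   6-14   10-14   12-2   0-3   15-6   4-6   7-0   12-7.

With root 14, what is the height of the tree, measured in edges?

8

A deepest node is 2, reached by 14 → 6 → 15 → 9 → 3 → 0 → 7 → 12 → 2.
That path has 8 edges, so the height is 8.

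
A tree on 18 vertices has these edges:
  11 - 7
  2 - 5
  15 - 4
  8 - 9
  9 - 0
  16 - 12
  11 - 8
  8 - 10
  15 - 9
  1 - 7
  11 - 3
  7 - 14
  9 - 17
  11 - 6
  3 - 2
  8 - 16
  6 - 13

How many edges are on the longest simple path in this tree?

7

BFS from 5 reaches 4 last, at distance 7; BFS from 4 confirms no node is farther.
Path: 5-2-3-11-8-9-15-4.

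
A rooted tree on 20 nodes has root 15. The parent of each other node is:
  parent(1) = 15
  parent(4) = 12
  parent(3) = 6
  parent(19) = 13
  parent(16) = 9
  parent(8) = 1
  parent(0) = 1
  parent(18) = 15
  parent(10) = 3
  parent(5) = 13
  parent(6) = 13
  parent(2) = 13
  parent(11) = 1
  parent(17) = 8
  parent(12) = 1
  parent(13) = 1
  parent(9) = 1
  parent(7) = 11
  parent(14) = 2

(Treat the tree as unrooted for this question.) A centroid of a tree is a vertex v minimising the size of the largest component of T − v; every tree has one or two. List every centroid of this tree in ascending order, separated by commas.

1

If 1 is removed the pieces have sizes 8, 2, 2, 2, 2, 2, 1, all ≤ ⌊20/2⌋ = 10.
No neighbour of 1 does as well, so 1 is the unique centroid.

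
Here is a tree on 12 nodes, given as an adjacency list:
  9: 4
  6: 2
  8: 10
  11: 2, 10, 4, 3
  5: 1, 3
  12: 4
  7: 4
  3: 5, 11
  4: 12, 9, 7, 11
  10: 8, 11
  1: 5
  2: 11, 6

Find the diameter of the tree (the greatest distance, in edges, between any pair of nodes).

Starting from 1, a farthest node is 6 at distance 5.
One longest path: 1-5-3-11-2-6.
So the diameter is 5.

5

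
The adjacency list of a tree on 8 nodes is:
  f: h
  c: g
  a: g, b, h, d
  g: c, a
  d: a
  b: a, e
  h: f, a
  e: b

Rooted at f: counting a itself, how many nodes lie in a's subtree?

6

Descendants of a (including itself): a, b, g, d, e, c. That's 6.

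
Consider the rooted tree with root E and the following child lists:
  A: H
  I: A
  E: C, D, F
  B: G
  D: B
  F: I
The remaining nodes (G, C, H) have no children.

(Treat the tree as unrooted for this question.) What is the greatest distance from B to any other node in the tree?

Distances from B peak at 6, attained at H.
B–D–E–F–I–A–H

6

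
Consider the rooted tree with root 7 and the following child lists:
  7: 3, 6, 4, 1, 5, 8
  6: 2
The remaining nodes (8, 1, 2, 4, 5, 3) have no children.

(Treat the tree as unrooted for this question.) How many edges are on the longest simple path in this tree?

3

A longest path is 2 – 6 – 7 – 1, with 3 edges.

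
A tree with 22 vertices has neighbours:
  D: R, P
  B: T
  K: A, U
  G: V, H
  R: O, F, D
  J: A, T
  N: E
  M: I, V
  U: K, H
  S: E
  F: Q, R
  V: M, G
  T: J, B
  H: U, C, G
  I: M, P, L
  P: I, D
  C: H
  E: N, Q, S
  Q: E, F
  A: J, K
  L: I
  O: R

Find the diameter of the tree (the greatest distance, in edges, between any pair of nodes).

A longest path is S-E-Q-F-R-D-P-I-M-V-G-H-U-K-A-J-T-B, with 17 edges.

17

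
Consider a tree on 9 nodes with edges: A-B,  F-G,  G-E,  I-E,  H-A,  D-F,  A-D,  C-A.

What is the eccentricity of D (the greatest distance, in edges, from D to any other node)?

4

A farthest node from D is I.
The path D–F–G–E–I has 4 edges.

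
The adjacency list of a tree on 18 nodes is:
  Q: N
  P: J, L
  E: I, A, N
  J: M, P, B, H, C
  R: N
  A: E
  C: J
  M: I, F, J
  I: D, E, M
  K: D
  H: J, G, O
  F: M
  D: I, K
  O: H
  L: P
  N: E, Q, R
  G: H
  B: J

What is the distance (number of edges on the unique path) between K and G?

The path is K - D - I - M - J - H - G, which has 6 edges.

6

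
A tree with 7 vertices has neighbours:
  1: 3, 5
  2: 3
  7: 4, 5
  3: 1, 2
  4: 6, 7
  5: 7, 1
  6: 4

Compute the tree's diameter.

6

Starting from 6, a farthest node is 2 at distance 6.
One longest path: 6–4–7–5–1–3–2.
So the diameter is 6.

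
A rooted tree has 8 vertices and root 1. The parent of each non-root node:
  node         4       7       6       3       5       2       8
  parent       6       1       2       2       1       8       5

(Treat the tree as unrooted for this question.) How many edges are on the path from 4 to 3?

3

4 - 6 - 2 - 3: 3 edges.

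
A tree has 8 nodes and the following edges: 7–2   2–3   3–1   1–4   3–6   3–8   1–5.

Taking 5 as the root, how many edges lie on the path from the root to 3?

2

5–1–3 — 2 edges.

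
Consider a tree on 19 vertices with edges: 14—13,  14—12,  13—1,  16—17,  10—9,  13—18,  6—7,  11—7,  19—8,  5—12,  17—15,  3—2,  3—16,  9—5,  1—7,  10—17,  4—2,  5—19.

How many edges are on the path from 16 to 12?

5

Walking from 16: 16 – 17 – 10 – 9 – 5 – 12. Length 5.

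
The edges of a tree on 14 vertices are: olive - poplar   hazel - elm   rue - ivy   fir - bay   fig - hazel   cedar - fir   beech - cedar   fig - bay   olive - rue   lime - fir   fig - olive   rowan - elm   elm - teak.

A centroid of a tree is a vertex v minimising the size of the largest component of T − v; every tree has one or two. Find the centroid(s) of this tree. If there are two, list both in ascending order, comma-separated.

fig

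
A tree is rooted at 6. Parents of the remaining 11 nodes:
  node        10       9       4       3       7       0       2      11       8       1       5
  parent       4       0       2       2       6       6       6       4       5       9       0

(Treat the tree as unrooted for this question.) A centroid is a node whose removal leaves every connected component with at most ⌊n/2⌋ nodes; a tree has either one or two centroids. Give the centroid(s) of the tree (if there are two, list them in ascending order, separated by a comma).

6

Removing 6 splits the tree into components of sizes 5, 5, 1; the largest is 5 ≤ ⌊12/2⌋ = 6.
No neighbour of 6 does as well, so 6 is the unique centroid.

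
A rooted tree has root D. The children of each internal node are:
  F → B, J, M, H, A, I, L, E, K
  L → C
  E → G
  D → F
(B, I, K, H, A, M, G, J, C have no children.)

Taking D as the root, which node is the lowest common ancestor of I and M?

I's ancestor chain is I, F, D and M's is M, F, D; they first meet at F.

F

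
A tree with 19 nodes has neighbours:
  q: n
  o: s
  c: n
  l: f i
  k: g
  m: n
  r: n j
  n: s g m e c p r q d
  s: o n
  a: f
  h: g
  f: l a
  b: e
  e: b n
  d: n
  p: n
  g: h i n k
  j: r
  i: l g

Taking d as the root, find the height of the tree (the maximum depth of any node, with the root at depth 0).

A deepest node is a, reached by d → n → g → i → l → f → a.
That path has 6 edges, so the height is 6.

6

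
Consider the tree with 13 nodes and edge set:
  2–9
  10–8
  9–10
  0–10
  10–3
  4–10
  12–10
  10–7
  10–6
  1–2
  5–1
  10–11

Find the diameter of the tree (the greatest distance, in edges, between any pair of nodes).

A longest path is 5–1–2–9–10–7, with 5 edges.

5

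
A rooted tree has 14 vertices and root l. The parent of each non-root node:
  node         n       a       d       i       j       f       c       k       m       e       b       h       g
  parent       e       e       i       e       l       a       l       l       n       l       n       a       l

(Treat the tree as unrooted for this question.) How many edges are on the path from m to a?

3

Walking from m: m – n – e – a. Length 3.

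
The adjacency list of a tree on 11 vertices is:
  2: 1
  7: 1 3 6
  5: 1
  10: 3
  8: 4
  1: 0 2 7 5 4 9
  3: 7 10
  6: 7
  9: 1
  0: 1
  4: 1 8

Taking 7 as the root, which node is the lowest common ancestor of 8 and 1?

1

8's ancestor chain is 8, 4, 1, 7 and 1's is 1, 7; they first meet at 1.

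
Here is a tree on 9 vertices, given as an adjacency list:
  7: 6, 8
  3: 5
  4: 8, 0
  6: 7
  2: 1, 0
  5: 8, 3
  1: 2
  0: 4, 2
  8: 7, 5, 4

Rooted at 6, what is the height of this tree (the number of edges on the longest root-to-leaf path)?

6

The longest root-to-leaf path is 6-7-8-4-0-2-1 (6 edges).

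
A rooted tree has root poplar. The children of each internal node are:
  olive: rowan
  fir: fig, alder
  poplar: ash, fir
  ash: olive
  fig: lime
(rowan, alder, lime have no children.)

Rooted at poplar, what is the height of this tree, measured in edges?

rowan sits deepest: poplar-ash-olive-rowan — 3 edges from the root.

3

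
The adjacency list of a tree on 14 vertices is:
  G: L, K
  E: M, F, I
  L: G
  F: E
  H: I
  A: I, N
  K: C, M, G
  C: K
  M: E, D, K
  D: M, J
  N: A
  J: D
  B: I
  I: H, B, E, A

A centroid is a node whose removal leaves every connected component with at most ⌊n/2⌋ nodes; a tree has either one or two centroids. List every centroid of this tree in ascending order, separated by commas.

If M is removed the pieces have sizes 7, 4, 2, all ≤ ⌊14/2⌋ = 7.
Its neighbour E also leaves a largest component of size 7, so both are centroids.

E, M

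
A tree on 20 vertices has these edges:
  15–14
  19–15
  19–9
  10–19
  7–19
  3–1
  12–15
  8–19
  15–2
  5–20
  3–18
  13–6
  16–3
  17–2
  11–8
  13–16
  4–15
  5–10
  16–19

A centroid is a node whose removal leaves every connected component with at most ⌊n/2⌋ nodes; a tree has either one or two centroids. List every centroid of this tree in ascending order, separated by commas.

If 19 is removed the pieces have sizes 6, 6, 3, 2, 1, 1, all ≤ ⌊20/2⌋ = 10.
Every other node leaves some component of size > 10, so the centroid is unique.

19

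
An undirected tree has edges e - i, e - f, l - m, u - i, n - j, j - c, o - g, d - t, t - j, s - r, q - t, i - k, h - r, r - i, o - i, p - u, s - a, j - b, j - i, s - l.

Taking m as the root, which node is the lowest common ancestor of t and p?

i

t's ancestor chain is t, j, i, r, s, l, m and p's is p, u, i, r, s, l, m; they first meet at i.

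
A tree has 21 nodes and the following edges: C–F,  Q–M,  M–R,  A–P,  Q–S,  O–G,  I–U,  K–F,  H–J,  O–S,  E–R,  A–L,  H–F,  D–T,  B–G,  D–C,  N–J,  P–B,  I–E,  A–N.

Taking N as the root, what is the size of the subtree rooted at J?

7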